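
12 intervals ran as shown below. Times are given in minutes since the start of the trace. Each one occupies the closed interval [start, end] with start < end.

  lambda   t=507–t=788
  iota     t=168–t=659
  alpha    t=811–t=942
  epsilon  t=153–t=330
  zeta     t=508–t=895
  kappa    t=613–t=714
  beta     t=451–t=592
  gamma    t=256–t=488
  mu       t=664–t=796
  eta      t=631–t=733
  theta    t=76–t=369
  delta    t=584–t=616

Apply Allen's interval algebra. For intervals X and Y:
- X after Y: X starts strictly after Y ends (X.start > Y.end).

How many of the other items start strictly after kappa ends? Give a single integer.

Target kappa = [t=613, t=714].
alpha [t=811, t=942] → after → counts.
beta [t=451, t=592] → before → no.
delta [t=584, t=616] → overlaps → no.
epsilon [t=153, t=330] → before → no.
eta [t=631, t=733] → overlapped-by → no.
gamma [t=256, t=488] → before → no.
iota [t=168, t=659] → overlaps → no.
lambda [t=507, t=788] → contains → no.
mu [t=664, t=796] → overlapped-by → no.
theta [t=76, t=369] → before → no.
zeta [t=508, t=895] → contains → no.
Total: 1.

1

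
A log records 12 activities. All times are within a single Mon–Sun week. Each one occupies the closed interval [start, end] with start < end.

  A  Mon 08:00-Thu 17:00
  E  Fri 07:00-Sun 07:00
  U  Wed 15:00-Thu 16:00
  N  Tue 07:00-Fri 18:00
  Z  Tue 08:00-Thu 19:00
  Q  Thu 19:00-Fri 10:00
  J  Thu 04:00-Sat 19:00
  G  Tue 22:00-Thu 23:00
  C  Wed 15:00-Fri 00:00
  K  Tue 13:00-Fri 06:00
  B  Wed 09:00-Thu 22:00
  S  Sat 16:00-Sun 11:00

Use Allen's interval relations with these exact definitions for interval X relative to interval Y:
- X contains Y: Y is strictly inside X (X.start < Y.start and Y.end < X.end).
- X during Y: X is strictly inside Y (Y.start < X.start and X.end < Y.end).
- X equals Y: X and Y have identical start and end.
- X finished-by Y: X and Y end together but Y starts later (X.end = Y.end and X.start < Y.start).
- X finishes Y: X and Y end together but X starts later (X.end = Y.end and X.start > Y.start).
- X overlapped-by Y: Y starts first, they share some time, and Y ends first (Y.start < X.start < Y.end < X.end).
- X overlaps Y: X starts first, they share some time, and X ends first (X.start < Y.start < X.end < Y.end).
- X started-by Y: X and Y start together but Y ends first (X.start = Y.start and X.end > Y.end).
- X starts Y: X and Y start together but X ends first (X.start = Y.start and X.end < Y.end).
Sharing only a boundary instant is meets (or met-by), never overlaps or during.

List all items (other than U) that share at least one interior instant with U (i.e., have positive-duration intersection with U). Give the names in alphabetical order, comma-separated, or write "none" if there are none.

A, B, C, G, J, K, N, Z

Target U = [Wed 15:00, Thu 16:00].
A [Mon 08:00, Thu 17:00] → contains → yes.
B [Wed 09:00, Thu 22:00] → contains → yes.
C [Wed 15:00, Fri 00:00] → started-by → yes.
E [Fri 07:00, Sun 07:00] → after → no.
G [Tue 22:00, Thu 23:00] → contains → yes.
J [Thu 04:00, Sat 19:00] → overlapped-by → yes.
K [Tue 13:00, Fri 06:00] → contains → yes.
N [Tue 07:00, Fri 18:00] → contains → yes.
Q [Thu 19:00, Fri 10:00] → after → no.
S [Sat 16:00, Sun 11:00] → after → no.
Z [Tue 08:00, Thu 19:00] → contains → yes.
Result: A, B, C, G, J, K, N, Z.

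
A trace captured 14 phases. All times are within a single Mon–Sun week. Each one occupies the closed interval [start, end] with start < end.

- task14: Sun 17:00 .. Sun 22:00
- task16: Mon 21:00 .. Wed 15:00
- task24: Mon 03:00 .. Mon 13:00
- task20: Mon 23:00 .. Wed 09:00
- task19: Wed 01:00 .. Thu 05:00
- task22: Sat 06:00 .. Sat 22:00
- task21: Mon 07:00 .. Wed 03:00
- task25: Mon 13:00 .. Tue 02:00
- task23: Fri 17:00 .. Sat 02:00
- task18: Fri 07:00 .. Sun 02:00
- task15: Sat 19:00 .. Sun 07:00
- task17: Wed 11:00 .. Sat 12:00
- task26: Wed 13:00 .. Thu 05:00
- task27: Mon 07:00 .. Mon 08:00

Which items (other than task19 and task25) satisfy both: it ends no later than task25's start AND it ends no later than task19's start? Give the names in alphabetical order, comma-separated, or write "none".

Conditions: its end is no later than task25's start (X.end <= Mon 13:00) AND its end is no later than task19's start (X.end <= Wed 01:00).
task14: end Sun 22:00 <= Mon 13:00? ✗; end Sun 22:00 <= Wed 01:00? ✗ → no.
task15: end Sun 07:00 <= Mon 13:00? ✗; end Sun 07:00 <= Wed 01:00? ✗ → no.
task16: end Wed 15:00 <= Mon 13:00? ✗; end Wed 15:00 <= Wed 01:00? ✗ → no.
task17: end Sat 12:00 <= Mon 13:00? ✗; end Sat 12:00 <= Wed 01:00? ✗ → no.
task18: end Sun 02:00 <= Mon 13:00? ✗; end Sun 02:00 <= Wed 01:00? ✗ → no.
task20: end Wed 09:00 <= Mon 13:00? ✗; end Wed 09:00 <= Wed 01:00? ✗ → no.
task21: end Wed 03:00 <= Mon 13:00? ✗; end Wed 03:00 <= Wed 01:00? ✗ → no.
task22: end Sat 22:00 <= Mon 13:00? ✗; end Sat 22:00 <= Wed 01:00? ✗ → no.
task23: end Sat 02:00 <= Mon 13:00? ✗; end Sat 02:00 <= Wed 01:00? ✗ → no.
task24: end Mon 13:00 <= Mon 13:00? ✓; end Mon 13:00 <= Wed 01:00? ✓ → yes.
task26: end Thu 05:00 <= Mon 13:00? ✗; end Thu 05:00 <= Wed 01:00? ✗ → no.
task27: end Mon 08:00 <= Mon 13:00? ✓; end Mon 08:00 <= Wed 01:00? ✓ → yes.
Result: task24, task27.

task24, task27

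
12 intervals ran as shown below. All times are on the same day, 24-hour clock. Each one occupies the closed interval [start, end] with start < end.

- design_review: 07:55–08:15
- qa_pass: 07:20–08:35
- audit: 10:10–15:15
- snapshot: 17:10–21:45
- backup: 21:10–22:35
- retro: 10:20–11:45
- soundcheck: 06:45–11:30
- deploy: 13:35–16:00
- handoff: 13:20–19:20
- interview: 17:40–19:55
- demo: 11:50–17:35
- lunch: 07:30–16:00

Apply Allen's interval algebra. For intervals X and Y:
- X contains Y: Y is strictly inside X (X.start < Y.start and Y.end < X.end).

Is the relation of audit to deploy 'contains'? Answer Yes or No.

No

audit = [10:10, 15:15], deploy = [13:35, 16:00].
Actual relation of audit to deploy: overlaps.
Asked whether 'contains' holds → No.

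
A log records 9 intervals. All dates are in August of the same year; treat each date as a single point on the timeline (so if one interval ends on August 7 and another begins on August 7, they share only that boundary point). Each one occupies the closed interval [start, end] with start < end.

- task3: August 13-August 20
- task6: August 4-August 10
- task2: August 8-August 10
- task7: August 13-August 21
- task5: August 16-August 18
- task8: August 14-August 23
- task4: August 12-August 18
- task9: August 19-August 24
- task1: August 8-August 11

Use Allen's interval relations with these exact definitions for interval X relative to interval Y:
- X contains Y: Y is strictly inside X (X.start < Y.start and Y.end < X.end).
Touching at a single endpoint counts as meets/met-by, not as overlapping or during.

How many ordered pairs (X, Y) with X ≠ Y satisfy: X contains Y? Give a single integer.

3

Checking all 72 ordered pairs for relation 'contains'; matching pairs in alphabetical order:
(task3, task5): task3 contains task5 ✓
(task7, task5): task7 contains task5 ✓
(task8, task5): task8 contains task5 ✓
Count: 3.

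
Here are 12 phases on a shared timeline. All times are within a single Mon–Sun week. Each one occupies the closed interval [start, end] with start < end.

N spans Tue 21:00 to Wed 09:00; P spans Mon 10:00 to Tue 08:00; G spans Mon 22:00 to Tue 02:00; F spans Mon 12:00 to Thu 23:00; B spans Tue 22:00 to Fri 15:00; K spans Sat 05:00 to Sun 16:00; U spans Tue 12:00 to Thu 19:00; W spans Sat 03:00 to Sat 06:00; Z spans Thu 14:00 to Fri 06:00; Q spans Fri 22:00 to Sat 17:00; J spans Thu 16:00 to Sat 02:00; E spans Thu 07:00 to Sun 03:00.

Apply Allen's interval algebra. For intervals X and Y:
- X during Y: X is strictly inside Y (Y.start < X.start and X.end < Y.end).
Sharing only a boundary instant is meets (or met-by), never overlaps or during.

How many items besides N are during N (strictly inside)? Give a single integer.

0

Target N = [Tue 21:00, Wed 09:00].
B [Tue 22:00, Fri 15:00] → overlapped-by → no.
E [Thu 07:00, Sun 03:00] → after → no.
F [Mon 12:00, Thu 23:00] → contains → no.
G [Mon 22:00, Tue 02:00] → before → no.
J [Thu 16:00, Sat 02:00] → after → no.
K [Sat 05:00, Sun 16:00] → after → no.
P [Mon 10:00, Tue 08:00] → before → no.
Q [Fri 22:00, Sat 17:00] → after → no.
U [Tue 12:00, Thu 19:00] → contains → no.
W [Sat 03:00, Sat 06:00] → after → no.
Z [Thu 14:00, Fri 06:00] → after → no.
Total: 0.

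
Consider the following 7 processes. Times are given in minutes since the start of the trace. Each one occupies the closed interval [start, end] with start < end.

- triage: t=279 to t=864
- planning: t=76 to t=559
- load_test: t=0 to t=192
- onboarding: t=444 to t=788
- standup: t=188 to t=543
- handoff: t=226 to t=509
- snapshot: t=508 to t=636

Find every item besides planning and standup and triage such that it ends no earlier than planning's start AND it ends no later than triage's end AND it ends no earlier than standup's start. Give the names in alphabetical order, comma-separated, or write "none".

Conditions: its end is no earlier than planning's start (X.end >= t=76) AND its end is no later than triage's end (X.end <= t=864) AND its end is no earlier than standup's start (X.end >= t=188).
handoff: end t=509 >= t=76? ✓; end t=509 <= t=864? ✓; end t=509 >= t=188? ✓ → yes.
load_test: end t=192 >= t=76? ✓; end t=192 <= t=864? ✓; end t=192 >= t=188? ✓ → yes.
onboarding: end t=788 >= t=76? ✓; end t=788 <= t=864? ✓; end t=788 >= t=188? ✓ → yes.
snapshot: end t=636 >= t=76? ✓; end t=636 <= t=864? ✓; end t=636 >= t=188? ✓ → yes.
Result: handoff, load_test, onboarding, snapshot.

handoff, load_test, onboarding, snapshot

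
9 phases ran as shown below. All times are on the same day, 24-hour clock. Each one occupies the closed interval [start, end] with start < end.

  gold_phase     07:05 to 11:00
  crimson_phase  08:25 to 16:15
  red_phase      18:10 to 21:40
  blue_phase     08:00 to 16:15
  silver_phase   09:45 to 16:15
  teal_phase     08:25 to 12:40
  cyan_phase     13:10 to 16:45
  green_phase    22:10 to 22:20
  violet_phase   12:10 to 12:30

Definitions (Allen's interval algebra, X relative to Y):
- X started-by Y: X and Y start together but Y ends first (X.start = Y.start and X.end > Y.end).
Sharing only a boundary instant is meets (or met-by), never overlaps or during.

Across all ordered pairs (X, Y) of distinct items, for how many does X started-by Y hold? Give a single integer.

Checking all 72 ordered pairs for relation 'started-by'; matching pairs in alphabetical order:
(crimson_phase, teal_phase): crimson_phase started-by teal_phase ✓
Count: 1.

1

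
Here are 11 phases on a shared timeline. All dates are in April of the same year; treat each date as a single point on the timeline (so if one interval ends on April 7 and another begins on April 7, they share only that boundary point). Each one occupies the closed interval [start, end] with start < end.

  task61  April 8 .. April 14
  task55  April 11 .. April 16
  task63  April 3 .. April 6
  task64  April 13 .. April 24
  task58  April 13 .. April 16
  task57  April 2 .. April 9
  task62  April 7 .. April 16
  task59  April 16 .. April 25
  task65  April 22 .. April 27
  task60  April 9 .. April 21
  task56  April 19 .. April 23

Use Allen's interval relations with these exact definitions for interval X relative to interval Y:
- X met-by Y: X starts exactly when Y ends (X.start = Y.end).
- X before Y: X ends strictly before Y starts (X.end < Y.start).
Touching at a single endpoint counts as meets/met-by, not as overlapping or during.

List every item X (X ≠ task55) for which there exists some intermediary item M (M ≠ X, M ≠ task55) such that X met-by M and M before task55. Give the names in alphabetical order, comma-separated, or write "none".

task60

Target task55 = [April 11, April 16].
Intermediaries M with M before task55: task57, task63.
Via task57 — items with X met-by task57: task60.
Via task63 — items with X met-by task63: none.
Union: task60.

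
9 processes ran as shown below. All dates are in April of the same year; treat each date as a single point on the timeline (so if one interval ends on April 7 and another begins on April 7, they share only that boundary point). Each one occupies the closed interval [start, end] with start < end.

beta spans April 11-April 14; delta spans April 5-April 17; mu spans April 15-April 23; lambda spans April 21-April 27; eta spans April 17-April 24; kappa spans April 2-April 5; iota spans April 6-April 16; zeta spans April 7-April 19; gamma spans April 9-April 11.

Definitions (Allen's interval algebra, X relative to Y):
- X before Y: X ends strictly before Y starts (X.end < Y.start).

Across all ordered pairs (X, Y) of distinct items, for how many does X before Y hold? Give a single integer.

17

Checking all 72 ordered pairs for relation 'before'; matching pairs in alphabetical order:
(beta, eta): beta before eta ✓
(beta, lambda): beta before lambda ✓
(beta, mu): beta before mu ✓
(delta, lambda): delta before lambda ✓
(gamma, eta): gamma before eta ✓
(gamma, lambda): gamma before lambda ✓
(gamma, mu): gamma before mu ✓
(iota, eta): iota before eta ✓
(iota, lambda): iota before lambda ✓
(kappa, beta): kappa before beta ✓
(kappa, eta): kappa before eta ✓
(kappa, gamma): kappa before gamma ✓
(kappa, iota): kappa before iota ✓
(kappa, lambda): kappa before lambda ✓
(kappa, mu): kappa before mu ✓
(kappa, zeta): kappa before zeta ✓
(zeta, lambda): zeta before lambda ✓
Count: 17.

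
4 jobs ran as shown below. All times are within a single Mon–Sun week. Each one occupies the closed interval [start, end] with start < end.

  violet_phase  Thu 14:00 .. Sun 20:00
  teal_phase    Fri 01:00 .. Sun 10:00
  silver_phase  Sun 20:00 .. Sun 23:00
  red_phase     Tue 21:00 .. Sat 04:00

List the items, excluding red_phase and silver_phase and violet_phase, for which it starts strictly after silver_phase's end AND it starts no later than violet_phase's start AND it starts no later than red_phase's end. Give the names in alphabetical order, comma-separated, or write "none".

none

Conditions: its start is strictly after silver_phase's end (X.start > Sun 23:00) AND its start is no later than violet_phase's start (X.start <= Thu 14:00) AND its start is no later than red_phase's end (X.start <= Sat 04:00).
teal_phase: start Fri 01:00 > Sun 23:00? ✗; start Fri 01:00 <= Thu 14:00? ✗; start Fri 01:00 <= Sat 04:00? ✓ → no.
Result: none.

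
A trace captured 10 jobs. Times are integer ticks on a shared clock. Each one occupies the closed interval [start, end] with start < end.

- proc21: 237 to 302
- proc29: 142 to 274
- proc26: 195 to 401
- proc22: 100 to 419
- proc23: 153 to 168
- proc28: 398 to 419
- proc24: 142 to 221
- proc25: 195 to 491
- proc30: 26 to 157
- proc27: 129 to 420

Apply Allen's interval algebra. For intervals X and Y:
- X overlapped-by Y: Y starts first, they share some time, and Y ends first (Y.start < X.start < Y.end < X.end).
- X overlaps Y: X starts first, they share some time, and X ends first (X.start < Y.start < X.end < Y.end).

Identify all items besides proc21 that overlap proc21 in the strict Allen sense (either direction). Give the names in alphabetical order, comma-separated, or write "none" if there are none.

proc29

Target proc21 = [237, 302].
proc22 [100, 419] → contains → no.
proc23 [153, 168] → before → no.
proc24 [142, 221] → before → no.
proc25 [195, 491] → contains → no.
proc26 [195, 401] → contains → no.
proc27 [129, 420] → contains → no.
proc28 [398, 419] → after → no.
proc29 [142, 274] → overlaps → yes.
proc30 [26, 157] → before → no.
Result: proc29.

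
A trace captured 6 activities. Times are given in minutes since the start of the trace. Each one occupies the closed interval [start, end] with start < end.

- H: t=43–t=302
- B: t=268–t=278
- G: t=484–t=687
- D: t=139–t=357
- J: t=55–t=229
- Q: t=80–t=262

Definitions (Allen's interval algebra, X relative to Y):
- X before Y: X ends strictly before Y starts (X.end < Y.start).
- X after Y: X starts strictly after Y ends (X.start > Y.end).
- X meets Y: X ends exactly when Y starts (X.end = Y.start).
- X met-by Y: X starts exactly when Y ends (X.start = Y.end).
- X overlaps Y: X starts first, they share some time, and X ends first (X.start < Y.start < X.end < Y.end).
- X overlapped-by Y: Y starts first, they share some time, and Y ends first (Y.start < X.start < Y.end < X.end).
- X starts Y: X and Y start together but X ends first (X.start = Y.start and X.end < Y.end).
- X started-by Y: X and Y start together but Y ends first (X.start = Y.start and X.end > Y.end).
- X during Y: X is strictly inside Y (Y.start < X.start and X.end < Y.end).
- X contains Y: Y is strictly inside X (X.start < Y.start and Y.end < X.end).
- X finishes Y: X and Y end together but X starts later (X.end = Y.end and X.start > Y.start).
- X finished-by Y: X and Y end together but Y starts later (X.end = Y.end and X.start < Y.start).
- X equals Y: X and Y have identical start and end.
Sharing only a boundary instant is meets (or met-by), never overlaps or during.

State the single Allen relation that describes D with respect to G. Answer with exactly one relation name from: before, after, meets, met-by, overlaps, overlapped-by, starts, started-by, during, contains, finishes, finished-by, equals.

D = [t=139, t=357]; G = [t=484, t=687].
Compare endpoints: D.start < G.start, D.start < G.end, D.end < G.start, D.end < G.end.
That pattern is 'before'.

before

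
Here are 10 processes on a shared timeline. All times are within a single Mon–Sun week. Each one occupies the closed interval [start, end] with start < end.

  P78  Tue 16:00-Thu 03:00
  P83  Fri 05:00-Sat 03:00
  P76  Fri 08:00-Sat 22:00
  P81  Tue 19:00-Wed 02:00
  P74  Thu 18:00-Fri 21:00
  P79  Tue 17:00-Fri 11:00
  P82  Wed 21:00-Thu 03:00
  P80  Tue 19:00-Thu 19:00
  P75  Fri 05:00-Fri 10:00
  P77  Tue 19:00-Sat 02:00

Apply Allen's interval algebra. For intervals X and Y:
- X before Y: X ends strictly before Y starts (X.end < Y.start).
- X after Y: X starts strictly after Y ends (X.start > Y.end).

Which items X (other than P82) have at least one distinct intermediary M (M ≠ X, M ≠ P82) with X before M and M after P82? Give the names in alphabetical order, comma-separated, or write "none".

Target P82 = [Wed 21:00, Thu 03:00].
Intermediaries M with M after P82: P74, P75, P76, P83.
Via P74 — items with X before P74: P78, P81.
Via P75 — items with X before P75: P78, P80, P81.
Via P76 — items with X before P76: P78, P80, P81.
Via P83 — items with X before P83: P78, P80, P81.
Union: P78, P80, P81.

P78, P80, P81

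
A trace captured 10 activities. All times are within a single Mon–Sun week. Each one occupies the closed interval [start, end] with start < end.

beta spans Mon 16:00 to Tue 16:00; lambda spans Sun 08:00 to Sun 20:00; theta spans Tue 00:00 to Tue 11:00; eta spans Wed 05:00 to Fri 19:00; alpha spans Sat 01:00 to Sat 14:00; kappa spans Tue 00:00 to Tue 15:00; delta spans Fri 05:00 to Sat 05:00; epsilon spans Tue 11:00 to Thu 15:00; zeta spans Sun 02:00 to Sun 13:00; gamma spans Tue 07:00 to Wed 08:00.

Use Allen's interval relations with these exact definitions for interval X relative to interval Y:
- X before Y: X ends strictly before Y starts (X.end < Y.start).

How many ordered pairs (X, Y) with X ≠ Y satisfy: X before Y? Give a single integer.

Checking all 90 ordered pairs for relation 'before'; matching pairs in alphabetical order:
(alpha, lambda): alpha before lambda ✓
(alpha, zeta): alpha before zeta ✓
(beta, alpha): beta before alpha ✓
(beta, delta): beta before delta ✓
(beta, eta): beta before eta ✓
(beta, lambda): beta before lambda ✓
(beta, zeta): beta before zeta ✓
(delta, lambda): delta before lambda ✓
(delta, zeta): delta before zeta ✓
(epsilon, alpha): epsilon before alpha ✓
(epsilon, delta): epsilon before delta ✓
(epsilon, lambda): epsilon before lambda ✓
(epsilon, zeta): epsilon before zeta ✓
(eta, alpha): eta before alpha ✓
(eta, lambda): eta before lambda ✓
(eta, zeta): eta before zeta ✓
(gamma, alpha): gamma before alpha ✓
(gamma, delta): gamma before delta ✓
(gamma, lambda): gamma before lambda ✓
(gamma, zeta): gamma before zeta ✓
(kappa, alpha): kappa before alpha ✓
(kappa, delta): kappa before delta ✓
(kappa, eta): kappa before eta ✓
(kappa, lambda): kappa before lambda ✓
... plus 6 further pairs not listed.
Count: 30.

30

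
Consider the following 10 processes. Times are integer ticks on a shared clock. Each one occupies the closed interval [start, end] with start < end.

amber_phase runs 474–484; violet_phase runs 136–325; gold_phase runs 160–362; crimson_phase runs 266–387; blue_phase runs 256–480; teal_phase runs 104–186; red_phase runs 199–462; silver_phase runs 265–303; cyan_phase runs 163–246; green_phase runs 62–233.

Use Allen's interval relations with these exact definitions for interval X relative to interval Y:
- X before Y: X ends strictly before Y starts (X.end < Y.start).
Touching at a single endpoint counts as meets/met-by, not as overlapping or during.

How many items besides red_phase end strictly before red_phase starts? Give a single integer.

1

Target red_phase = [199, 462].
amber_phase [474, 484] → after → no.
blue_phase [256, 480] → overlapped-by → no.
crimson_phase [266, 387] → during → no.
cyan_phase [163, 246] → overlaps → no.
gold_phase [160, 362] → overlaps → no.
green_phase [62, 233] → overlaps → no.
silver_phase [265, 303] → during → no.
teal_phase [104, 186] → before → counts.
violet_phase [136, 325] → overlaps → no.
Total: 1.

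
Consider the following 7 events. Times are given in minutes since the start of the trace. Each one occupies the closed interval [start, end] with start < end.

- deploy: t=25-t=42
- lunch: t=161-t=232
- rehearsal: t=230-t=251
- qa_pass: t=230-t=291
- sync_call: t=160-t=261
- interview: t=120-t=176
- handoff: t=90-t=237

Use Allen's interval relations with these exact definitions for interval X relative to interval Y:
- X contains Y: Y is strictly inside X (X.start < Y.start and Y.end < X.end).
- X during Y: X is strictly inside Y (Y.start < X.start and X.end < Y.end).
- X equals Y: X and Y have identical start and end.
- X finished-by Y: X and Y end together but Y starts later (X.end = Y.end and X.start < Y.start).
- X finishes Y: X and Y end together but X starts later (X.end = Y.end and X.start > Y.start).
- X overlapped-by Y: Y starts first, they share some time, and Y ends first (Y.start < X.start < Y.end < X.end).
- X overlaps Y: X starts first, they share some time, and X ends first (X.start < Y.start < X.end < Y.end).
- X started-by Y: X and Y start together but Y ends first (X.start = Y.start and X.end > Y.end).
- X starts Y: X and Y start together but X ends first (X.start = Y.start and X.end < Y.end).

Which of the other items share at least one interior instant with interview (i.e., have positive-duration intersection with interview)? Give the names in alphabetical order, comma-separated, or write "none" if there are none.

handoff, lunch, sync_call

Target interview = [t=120, t=176].
deploy [t=25, t=42] → before → no.
handoff [t=90, t=237] → contains → yes.
lunch [t=161, t=232] → overlapped-by → yes.
qa_pass [t=230, t=291] → after → no.
rehearsal [t=230, t=251] → after → no.
sync_call [t=160, t=261] → overlapped-by → yes.
Result: handoff, lunch, sync_call.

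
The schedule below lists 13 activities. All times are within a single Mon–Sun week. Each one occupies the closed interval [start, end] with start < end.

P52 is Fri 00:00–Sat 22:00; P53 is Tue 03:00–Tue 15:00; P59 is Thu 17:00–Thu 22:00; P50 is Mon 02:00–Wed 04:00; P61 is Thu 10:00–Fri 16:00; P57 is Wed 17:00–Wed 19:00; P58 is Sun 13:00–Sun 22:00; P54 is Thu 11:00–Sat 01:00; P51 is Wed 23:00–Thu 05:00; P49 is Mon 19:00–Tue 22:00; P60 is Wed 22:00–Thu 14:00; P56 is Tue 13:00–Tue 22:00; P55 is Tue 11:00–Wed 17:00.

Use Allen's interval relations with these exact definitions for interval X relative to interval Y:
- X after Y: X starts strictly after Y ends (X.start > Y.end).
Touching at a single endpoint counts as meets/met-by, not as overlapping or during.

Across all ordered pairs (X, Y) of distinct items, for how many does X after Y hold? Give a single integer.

59

Checking all 156 ordered pairs for relation 'after'; matching pairs in alphabetical order:
(P51, P49): P51 after P49 ✓
(P51, P50): P51 after P50 ✓
(P51, P53): P51 after P53 ✓
(P51, P55): P51 after P55 ✓
(P51, P56): P51 after P56 ✓
(P51, P57): P51 after P57 ✓
(P52, P49): P52 after P49 ✓
(P52, P50): P52 after P50 ✓
(P52, P51): P52 after P51 ✓
(P52, P53): P52 after P53 ✓
(P52, P55): P52 after P55 ✓
(P52, P56): P52 after P56 ✓
(P52, P57): P52 after P57 ✓
(P52, P59): P52 after P59 ✓
(P52, P60): P52 after P60 ✓
(P54, P49): P54 after P49 ✓
(P54, P50): P54 after P50 ✓
(P54, P51): P54 after P51 ✓
(P54, P53): P54 after P53 ✓
(P54, P55): P54 after P55 ✓
(P54, P56): P54 after P56 ✓
(P54, P57): P54 after P57 ✓
(P57, P49): P57 after P49 ✓
(P57, P50): P57 after P50 ✓
... plus 35 further pairs not listed.
Count: 59.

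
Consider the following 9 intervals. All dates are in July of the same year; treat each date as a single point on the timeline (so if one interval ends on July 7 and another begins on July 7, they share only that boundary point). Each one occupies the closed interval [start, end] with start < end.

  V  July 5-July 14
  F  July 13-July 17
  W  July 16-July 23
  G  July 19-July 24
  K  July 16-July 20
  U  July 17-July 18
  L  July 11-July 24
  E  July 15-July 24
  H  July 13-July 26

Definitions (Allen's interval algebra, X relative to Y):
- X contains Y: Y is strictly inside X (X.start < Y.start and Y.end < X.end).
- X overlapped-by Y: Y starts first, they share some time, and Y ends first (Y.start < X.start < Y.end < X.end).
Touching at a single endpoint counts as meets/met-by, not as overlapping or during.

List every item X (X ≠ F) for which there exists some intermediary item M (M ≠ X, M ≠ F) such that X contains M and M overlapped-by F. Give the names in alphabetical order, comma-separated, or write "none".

Target F = [July 13, July 17].
Intermediaries M with M overlapped-by F: E, K, W.
Via E — items with X contains E: H.
Via K — items with X contains K: E, H, L.
Via W — items with X contains W: E, H, L.
Union: E, H, L.

E, H, L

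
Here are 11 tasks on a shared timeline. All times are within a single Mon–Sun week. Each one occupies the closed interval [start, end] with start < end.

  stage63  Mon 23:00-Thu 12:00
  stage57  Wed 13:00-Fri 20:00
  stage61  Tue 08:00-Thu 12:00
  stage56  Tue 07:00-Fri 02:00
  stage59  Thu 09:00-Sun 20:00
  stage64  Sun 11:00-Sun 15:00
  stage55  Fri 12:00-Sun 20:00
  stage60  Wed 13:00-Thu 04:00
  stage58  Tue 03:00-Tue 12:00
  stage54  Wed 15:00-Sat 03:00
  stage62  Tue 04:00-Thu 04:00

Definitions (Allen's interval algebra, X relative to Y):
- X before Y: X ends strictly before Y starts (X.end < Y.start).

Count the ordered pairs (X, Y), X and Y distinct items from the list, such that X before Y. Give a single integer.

Checking all 110 ordered pairs for relation 'before'; matching pairs in alphabetical order:
(stage54, stage64): stage54 before stage64 ✓
(stage56, stage55): stage56 before stage55 ✓
(stage56, stage64): stage56 before stage64 ✓
(stage57, stage64): stage57 before stage64 ✓
(stage58, stage54): stage58 before stage54 ✓
(stage58, stage55): stage58 before stage55 ✓
(stage58, stage57): stage58 before stage57 ✓
(stage58, stage59): stage58 before stage59 ✓
(stage58, stage60): stage58 before stage60 ✓
(stage58, stage64): stage58 before stage64 ✓
(stage60, stage55): stage60 before stage55 ✓
(stage60, stage59): stage60 before stage59 ✓
(stage60, stage64): stage60 before stage64 ✓
(stage61, stage55): stage61 before stage55 ✓
(stage61, stage64): stage61 before stage64 ✓
(stage62, stage55): stage62 before stage55 ✓
(stage62, stage59): stage62 before stage59 ✓
(stage62, stage64): stage62 before stage64 ✓
(stage63, stage55): stage63 before stage55 ✓
(stage63, stage64): stage63 before stage64 ✓
Count: 20.

20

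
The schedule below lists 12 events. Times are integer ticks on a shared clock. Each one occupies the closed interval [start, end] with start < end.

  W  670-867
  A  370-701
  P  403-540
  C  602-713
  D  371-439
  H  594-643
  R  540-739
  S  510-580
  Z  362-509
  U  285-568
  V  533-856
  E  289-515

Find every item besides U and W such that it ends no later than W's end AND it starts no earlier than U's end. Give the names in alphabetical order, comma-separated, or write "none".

C, H

Conditions: its end is no later than W's end (X.end <= 867) AND its start is no earlier than U's end (X.start >= 568).
A: end 701 <= 867? ✓; start 370 >= 568? ✗ → no.
C: end 713 <= 867? ✓; start 602 >= 568? ✓ → yes.
D: end 439 <= 867? ✓; start 371 >= 568? ✗ → no.
E: end 515 <= 867? ✓; start 289 >= 568? ✗ → no.
H: end 643 <= 867? ✓; start 594 >= 568? ✓ → yes.
P: end 540 <= 867? ✓; start 403 >= 568? ✗ → no.
R: end 739 <= 867? ✓; start 540 >= 568? ✗ → no.
S: end 580 <= 867? ✓; start 510 >= 568? ✗ → no.
V: end 856 <= 867? ✓; start 533 >= 568? ✗ → no.
Z: end 509 <= 867? ✓; start 362 >= 568? ✗ → no.
Result: C, H.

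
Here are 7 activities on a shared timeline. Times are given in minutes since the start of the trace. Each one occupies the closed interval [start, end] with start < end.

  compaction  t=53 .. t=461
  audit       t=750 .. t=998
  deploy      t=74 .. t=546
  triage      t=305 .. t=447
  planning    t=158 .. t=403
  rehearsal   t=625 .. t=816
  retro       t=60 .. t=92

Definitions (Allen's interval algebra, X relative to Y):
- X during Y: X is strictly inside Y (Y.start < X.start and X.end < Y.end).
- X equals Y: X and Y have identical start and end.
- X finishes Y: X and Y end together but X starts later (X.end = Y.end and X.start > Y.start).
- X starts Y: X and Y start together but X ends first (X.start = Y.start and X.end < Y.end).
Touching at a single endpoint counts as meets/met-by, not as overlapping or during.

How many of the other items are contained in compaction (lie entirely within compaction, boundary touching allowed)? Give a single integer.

3

Target compaction = [t=53, t=461].
audit [t=750, t=998] → after → no.
deploy [t=74, t=546] → overlapped-by → no.
planning [t=158, t=403] → during → counts.
rehearsal [t=625, t=816] → after → no.
retro [t=60, t=92] → during → counts.
triage [t=305, t=447] → during → counts.
Total: 3.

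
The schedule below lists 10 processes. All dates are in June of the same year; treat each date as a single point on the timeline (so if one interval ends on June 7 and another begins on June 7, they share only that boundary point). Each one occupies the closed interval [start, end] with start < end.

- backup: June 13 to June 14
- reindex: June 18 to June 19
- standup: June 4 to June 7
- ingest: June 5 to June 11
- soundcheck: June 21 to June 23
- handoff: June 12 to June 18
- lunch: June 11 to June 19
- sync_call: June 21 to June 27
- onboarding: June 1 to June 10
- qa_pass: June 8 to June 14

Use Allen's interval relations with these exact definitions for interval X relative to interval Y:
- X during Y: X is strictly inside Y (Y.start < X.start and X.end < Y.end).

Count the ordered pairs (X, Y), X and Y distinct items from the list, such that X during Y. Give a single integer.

4

Checking all 90 ordered pairs for relation 'during'; matching pairs in alphabetical order:
(backup, handoff): backup during handoff ✓
(backup, lunch): backup during lunch ✓
(handoff, lunch): handoff during lunch ✓
(standup, onboarding): standup during onboarding ✓
Count: 4.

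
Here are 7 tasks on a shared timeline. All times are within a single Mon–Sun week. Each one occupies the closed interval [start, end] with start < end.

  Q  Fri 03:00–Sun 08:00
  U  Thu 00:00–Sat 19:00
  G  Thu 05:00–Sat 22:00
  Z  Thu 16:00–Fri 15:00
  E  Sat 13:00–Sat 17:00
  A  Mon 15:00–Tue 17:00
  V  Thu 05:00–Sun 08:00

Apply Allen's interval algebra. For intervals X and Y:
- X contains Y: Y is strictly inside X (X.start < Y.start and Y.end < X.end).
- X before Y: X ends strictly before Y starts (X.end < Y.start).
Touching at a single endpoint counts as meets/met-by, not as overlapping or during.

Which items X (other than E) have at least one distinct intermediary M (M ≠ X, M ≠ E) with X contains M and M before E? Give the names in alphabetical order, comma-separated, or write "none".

G, U, V

Target E = [Sat 13:00, Sat 17:00].
Intermediaries M with M before E: A, Z.
Via A — items with X contains A: none.
Via Z — items with X contains Z: G, U, V.
Union: G, U, V.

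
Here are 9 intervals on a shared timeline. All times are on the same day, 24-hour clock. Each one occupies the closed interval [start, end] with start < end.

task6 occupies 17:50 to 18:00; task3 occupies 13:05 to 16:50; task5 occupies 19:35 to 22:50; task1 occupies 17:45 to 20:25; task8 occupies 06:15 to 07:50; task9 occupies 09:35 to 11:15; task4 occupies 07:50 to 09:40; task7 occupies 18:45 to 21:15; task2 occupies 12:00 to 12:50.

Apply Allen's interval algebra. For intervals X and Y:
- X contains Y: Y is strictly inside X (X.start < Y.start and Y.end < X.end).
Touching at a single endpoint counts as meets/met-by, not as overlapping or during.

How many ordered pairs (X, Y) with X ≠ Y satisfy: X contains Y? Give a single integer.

Checking all 72 ordered pairs for relation 'contains'; matching pairs in alphabetical order:
(task1, task6): task1 contains task6 ✓
Count: 1.

1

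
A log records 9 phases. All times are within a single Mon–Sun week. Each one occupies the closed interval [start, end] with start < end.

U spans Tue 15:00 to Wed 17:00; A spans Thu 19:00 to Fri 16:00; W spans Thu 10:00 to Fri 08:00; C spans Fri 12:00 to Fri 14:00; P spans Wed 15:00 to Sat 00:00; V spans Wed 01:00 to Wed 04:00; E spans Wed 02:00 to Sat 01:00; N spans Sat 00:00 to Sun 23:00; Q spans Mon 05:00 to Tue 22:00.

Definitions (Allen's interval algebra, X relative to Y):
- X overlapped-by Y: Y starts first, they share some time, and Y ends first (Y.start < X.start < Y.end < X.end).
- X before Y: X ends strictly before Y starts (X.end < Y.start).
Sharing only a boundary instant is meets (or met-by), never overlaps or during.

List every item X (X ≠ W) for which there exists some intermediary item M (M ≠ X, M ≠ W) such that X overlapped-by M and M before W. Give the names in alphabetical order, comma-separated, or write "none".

E, P, U

Target W = [Thu 10:00, Fri 08:00].
Intermediaries M with M before W: Q, U, V.
Via Q — items with X overlapped-by Q: U.
Via U — items with X overlapped-by U: E, P.
Via V — items with X overlapped-by V: E.
Union: E, P, U.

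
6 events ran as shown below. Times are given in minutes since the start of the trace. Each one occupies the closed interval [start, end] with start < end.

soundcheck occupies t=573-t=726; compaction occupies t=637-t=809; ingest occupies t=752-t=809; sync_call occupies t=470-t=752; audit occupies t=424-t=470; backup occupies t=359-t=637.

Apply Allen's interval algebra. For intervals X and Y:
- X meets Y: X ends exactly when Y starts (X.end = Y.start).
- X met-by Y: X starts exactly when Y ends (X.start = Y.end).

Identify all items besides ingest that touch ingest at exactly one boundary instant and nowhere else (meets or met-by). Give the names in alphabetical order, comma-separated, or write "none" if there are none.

Target ingest = [t=752, t=809].
audit [t=424, t=470] → before → no.
backup [t=359, t=637] → before → no.
compaction [t=637, t=809] → finished-by → no.
soundcheck [t=573, t=726] → before → no.
sync_call [t=470, t=752] → meets → yes.
Result: sync_call.

sync_call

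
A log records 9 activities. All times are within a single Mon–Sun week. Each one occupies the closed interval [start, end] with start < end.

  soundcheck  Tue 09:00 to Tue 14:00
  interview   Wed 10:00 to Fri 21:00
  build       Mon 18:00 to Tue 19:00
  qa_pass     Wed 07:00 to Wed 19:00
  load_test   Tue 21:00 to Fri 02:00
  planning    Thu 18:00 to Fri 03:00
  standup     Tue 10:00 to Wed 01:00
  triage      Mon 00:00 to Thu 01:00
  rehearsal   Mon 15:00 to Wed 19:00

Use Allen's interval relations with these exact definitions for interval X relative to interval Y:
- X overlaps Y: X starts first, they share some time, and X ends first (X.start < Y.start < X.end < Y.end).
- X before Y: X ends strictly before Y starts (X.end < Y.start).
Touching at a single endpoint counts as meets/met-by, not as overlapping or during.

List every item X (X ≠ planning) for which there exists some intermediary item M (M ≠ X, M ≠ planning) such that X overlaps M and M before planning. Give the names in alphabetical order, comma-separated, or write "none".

Target planning = [Thu 18:00, Fri 03:00].
Intermediaries M with M before planning: build, qa_pass, rehearsal, soundcheck, standup, triage.
Via build — items with X overlaps build: none.
Via qa_pass — items with X overlaps qa_pass: none.
Via rehearsal — items with X overlaps rehearsal: none.
Via soundcheck — items with X overlaps soundcheck: none.
Via standup — items with X overlaps standup: build, soundcheck.
Via triage — items with X overlaps triage: none.
Union: build, soundcheck.

build, soundcheck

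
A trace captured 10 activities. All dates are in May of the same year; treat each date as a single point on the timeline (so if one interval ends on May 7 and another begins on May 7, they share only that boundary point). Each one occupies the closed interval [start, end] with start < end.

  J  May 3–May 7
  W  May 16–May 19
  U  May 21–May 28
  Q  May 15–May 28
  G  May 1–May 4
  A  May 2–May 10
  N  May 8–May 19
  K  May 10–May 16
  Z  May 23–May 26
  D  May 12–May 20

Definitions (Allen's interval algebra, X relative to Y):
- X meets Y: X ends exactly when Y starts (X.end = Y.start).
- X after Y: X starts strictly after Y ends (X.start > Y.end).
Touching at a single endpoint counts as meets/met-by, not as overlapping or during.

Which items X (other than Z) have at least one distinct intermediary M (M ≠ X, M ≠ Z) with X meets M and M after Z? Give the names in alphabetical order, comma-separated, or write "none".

none

Target Z = [May 23, May 26].
Intermediaries M with M after Z: none.
Union: none.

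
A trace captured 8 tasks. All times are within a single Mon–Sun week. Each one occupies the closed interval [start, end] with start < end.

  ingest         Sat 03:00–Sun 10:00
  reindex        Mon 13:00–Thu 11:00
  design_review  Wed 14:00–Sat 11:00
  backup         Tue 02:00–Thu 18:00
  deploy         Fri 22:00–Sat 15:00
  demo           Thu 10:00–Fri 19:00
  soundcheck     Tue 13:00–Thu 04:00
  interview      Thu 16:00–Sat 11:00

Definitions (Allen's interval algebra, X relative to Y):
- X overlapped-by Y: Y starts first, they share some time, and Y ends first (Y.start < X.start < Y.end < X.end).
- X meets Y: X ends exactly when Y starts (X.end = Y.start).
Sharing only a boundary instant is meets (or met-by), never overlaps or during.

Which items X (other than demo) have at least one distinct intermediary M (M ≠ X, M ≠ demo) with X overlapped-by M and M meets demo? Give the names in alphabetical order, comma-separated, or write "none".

Target demo = [Thu 10:00, Fri 19:00].
Intermediaries M with M meets demo: none.
Union: none.

none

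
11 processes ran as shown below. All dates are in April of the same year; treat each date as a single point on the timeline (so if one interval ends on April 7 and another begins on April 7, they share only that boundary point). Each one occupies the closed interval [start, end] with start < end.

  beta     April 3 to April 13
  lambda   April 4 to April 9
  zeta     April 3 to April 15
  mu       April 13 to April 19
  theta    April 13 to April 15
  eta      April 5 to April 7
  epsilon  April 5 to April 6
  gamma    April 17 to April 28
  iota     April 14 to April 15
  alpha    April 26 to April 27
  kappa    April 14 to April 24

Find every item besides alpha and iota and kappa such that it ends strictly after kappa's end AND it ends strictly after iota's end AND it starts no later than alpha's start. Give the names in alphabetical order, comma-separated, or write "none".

Conditions: its end is strictly after kappa's end (X.end > April 24) AND its end is strictly after iota's end (X.end > April 15) AND its start is no later than alpha's start (X.start <= April 26).
beta: end April 13 > April 24? ✗; end April 13 > April 15? ✗; start April 3 <= April 26? ✓ → no.
epsilon: end April 6 > April 24? ✗; end April 6 > April 15? ✗; start April 5 <= April 26? ✓ → no.
eta: end April 7 > April 24? ✗; end April 7 > April 15? ✗; start April 5 <= April 26? ✓ → no.
gamma: end April 28 > April 24? ✓; end April 28 > April 15? ✓; start April 17 <= April 26? ✓ → yes.
lambda: end April 9 > April 24? ✗; end April 9 > April 15? ✗; start April 4 <= April 26? ✓ → no.
mu: end April 19 > April 24? ✗; end April 19 > April 15? ✓; start April 13 <= April 26? ✓ → no.
theta: end April 15 > April 24? ✗; end April 15 > April 15? ✗; start April 13 <= April 26? ✓ → no.
zeta: end April 15 > April 24? ✗; end April 15 > April 15? ✗; start April 3 <= April 26? ✓ → no.
Result: gamma.

gamma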